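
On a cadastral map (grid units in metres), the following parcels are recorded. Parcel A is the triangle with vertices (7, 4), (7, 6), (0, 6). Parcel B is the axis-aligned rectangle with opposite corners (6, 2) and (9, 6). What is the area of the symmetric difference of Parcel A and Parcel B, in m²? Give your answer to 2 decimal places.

|Parcel A| = 7, |Parcel B| = 12, |Parcel A∩Parcel B| = 1.8571.
|Parcel A △ Parcel B| = |Parcel A| + |Parcel B| − 2·|Parcel A∩Parcel B| = 7 + 12 − 3.7143 = 15.29.

15.29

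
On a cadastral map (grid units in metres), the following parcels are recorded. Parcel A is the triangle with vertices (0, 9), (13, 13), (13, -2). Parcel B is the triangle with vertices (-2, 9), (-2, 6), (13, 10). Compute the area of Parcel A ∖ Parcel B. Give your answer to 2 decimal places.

83.37

|Parcel A| = 97.5, |Parcel A∩Parcel B| = 14.1293.
|Parcel A ∖ Parcel B| = |Parcel A| − |Parcel A∩Parcel B| = 97.5 − 14.1293 = 83.37.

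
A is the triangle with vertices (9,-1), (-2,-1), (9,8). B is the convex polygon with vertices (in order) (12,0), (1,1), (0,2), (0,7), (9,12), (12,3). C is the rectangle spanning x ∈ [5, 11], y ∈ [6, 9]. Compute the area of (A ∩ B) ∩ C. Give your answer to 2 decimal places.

2.44

The region (A ∩ B) ∩ C is the polygon with vertices (9,6), (6.556,6), (9,8).
By the shoelace formula its area is 2.44.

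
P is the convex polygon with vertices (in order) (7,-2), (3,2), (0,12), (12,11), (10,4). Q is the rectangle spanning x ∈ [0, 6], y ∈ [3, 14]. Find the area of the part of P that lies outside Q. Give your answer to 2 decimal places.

58.65

|P| = 99, |P∩Q| = 40.35.
|P ∖ Q| = |P| − |P∩Q| = 99 − 40.35 = 58.65.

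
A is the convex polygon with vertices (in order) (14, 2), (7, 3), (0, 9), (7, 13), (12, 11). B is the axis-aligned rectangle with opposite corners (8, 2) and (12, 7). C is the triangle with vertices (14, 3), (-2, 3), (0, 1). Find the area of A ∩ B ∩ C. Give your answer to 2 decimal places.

The intersection is the polygon with vertices (8,3), (12,3), (12,2.714), (10.5,2.5), (8,2.857).
By the shoelace formula its area is 1.39.

1.39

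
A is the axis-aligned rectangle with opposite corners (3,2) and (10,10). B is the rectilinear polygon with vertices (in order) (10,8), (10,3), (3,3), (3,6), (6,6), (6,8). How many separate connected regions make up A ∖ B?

A ∖ B splits into 2 disjoint pieces (area 7, area 20).

2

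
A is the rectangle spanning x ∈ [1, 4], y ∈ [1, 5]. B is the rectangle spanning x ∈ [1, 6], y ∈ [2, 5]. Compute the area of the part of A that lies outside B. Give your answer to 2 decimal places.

|A∩B|: x∈[1,4], y∈[2,5] → 3·3 = 9.
|A| = 12.
|A ∖ B| = |A| − |A∩B| = 12 − 9 = 3.00.

3.00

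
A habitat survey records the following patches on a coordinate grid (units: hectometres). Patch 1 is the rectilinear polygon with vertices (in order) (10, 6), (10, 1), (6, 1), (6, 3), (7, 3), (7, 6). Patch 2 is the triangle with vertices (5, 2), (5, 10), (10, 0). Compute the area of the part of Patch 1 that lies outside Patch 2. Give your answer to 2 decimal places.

9.20

|Patch 1| = 17, |Patch 1∩Patch 2| = 7.8.
|Patch 1 ∖ Patch 2| = |Patch 1| − |Patch 1∩Patch 2| = 17 − 7.8 = 9.20.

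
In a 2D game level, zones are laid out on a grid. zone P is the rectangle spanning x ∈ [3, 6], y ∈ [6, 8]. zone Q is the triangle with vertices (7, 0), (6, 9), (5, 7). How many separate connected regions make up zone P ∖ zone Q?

zone P ∖ zone Q is a single connected region.

1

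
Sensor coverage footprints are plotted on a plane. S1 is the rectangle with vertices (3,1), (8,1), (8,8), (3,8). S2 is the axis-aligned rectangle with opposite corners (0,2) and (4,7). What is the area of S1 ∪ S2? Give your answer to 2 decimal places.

By inclusion–exclusion:
Individual areas: |S1| = 35, |S2| = 20.
|S1∩S2|: x∈[3,4], y∈[2,7] → 1·5 = 5.
|S1 ∪ S2| = 55 − 5 = 50.00.

50.00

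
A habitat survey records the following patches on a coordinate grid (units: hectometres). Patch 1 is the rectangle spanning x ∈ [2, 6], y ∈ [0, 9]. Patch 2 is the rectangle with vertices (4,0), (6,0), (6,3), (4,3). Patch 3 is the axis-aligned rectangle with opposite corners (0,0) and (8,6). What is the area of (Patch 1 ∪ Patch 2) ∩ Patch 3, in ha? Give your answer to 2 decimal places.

The region (Patch 1 ∪ Patch 2) ∩ Patch 3 is the polygon with vertices (4,0), (2,0), (2,6), (6,6), (6,3), (6,0).
By the shoelace formula its area is 24.00.

24.00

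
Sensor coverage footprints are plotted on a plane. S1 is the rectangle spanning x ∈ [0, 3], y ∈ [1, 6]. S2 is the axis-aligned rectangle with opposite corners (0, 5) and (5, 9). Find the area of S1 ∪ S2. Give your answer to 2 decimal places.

32.00

By inclusion–exclusion:
Individual areas: |S1| = 15, |S2| = 20.
|S1∩S2|: x∈[0,3], y∈[5,6] → 3·1 = 3.
|S1 ∪ S2| = 35 − 3 = 32.00.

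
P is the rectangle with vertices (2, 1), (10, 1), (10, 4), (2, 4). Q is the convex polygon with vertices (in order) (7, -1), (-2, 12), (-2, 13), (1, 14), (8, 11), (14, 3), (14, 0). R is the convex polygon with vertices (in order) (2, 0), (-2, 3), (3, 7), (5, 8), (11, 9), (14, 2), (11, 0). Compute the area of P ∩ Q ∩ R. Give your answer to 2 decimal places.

16.27

The intersection is the polygon with vertices (10,1), (5.615,1), (3.538,4), (10,4).
By the shoelace formula its area is 16.27.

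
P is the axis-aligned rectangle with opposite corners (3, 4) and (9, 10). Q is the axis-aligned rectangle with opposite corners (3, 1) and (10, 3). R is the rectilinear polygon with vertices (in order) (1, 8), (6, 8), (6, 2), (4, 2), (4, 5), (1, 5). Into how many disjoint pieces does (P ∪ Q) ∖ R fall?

(P ∪ Q) ∖ R splits into 3 disjoint pieces (area 24, area 1, area 12).

3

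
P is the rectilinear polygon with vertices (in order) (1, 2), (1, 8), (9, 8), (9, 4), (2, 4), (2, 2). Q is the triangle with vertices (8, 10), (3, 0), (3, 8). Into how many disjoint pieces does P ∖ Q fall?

2

P ∖ Q splits into 2 disjoint pieces (area 10, area 12).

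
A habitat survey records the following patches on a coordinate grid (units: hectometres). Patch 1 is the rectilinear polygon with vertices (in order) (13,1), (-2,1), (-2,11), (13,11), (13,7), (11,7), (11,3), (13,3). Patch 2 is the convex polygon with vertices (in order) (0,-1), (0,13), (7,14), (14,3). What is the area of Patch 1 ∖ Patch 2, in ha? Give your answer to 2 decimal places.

|Patch 1| = 142, |Patch 1∩Patch 2| = 105.5844.
|Patch 1 ∖ Patch 2| = |Patch 1| − |Patch 1∩Patch 2| = 142 − 105.5844 = 36.42.

36.42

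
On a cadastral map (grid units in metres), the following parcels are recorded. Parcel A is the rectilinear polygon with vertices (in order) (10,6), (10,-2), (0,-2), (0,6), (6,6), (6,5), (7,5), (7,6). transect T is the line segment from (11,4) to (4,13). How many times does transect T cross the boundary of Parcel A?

2

The segment meets the boundary at (9.444,6), (10,5.286).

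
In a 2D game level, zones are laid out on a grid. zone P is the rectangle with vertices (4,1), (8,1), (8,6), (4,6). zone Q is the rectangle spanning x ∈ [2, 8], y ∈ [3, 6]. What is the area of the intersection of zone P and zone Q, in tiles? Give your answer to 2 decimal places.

|zone P∩zone Q|: x∈[4,8], y∈[3,6] → 4·3 = 12.

12.00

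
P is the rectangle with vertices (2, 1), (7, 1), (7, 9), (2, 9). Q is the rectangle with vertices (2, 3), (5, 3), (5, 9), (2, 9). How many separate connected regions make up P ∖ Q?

P ∖ Q is a single connected region.

1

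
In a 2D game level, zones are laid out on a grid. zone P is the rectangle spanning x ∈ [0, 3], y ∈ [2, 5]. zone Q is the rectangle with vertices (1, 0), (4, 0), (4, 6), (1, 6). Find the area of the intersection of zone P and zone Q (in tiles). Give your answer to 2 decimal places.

6.00

|zone P∩zone Q|: x∈[1,3], y∈[2,5] → 2·3 = 6.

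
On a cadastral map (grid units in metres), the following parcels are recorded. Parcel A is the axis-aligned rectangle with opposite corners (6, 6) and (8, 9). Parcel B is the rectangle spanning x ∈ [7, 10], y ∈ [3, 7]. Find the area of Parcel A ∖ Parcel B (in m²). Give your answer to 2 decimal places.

5.00

|Parcel A∩Parcel B|: x∈[7,8], y∈[6,7] → 1·1 = 1.
|Parcel A| = 6.
|Parcel A ∖ Parcel B| = |Parcel A| − |Parcel A∩Parcel B| = 6 − 1 = 5.00.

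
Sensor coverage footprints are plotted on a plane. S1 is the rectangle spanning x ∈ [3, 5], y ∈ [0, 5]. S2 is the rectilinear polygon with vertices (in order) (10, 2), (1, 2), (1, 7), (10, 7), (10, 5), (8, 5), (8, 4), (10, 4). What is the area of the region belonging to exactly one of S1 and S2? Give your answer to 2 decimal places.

41.00

|S1| = 10, |S2| = 43, |S1∩S2| = 6.
|S1 △ S2| = |S1| + |S2| − 2·|S1∩S2| = 10 + 43 − 12 = 41.00.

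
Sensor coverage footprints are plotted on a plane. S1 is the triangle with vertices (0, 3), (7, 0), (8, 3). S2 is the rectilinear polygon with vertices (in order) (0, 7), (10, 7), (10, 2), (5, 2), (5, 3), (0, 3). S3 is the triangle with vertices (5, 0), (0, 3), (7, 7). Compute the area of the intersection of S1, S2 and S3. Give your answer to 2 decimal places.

0.71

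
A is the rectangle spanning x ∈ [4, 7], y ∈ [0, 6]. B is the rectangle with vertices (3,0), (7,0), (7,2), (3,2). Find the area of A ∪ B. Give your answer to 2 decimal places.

20.00

By inclusion–exclusion:
Individual areas: |A| = 18, |B| = 8.
|A∩B|: x∈[4,7], y∈[0,2] → 3·2 = 6.
|A ∪ B| = 26 − 6 = 20.00.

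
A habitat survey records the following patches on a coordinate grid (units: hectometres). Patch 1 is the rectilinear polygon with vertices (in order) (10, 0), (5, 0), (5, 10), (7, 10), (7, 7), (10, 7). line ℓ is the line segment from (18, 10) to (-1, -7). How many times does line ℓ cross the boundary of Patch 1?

2

The segment meets the boundary at (6.824,0), (10,2.842).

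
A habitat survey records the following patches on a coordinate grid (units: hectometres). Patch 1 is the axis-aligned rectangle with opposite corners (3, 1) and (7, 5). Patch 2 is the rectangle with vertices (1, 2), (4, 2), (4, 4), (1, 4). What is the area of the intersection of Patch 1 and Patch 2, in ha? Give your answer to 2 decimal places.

|Patch 1∩Patch 2|: x∈[3,4], y∈[2,4] → 1·2 = 2.

2.00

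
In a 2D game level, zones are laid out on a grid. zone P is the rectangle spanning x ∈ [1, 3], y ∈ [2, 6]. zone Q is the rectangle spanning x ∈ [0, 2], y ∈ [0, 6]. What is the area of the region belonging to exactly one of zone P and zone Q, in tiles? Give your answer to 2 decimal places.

12.00

|zone P∩zone Q|: x∈[1,2], y∈[2,6] → 1·4 = 4.
|zone P △ zone Q| = |zone P| + |zone Q| − 2·|zone P∩zone Q| = 8 + 12 − 8 = 12.00.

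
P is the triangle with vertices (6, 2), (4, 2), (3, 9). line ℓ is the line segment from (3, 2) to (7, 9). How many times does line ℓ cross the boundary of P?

2

The segment meets the boundary at (4.714,5), (3.8,3.4).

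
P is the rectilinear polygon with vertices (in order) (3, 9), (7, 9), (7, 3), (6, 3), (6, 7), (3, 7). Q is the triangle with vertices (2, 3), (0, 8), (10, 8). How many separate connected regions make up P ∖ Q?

P ∖ Q splits into 2 disjoint pieces (area 4, area 2.8125).

2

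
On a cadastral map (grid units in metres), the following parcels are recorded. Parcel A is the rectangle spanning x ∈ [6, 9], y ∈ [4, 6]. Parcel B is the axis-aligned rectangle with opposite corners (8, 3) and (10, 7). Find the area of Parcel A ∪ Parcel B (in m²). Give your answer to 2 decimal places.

By inclusion–exclusion:
Individual areas: |Parcel A| = 6, |Parcel B| = 8.
|Parcel A∩Parcel B|: x∈[8,9], y∈[4,6] → 1·2 = 2.
|Parcel A ∪ Parcel B| = 14 − 2 = 12.00.

12.00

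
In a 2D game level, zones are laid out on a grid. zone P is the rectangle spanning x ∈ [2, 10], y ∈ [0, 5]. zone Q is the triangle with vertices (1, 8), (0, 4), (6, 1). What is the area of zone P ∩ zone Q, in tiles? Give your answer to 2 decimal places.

The intersection is the polygon with vertices (2,5), (3.143,5), (6,1), (2,3).
By the shoelace formula its area is 6.29.

6.29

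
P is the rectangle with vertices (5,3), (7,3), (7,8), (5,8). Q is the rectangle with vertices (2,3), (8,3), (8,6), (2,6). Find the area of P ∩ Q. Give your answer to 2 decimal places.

|P∩Q|: x∈[5,7], y∈[3,6] → 2·3 = 6.

6.00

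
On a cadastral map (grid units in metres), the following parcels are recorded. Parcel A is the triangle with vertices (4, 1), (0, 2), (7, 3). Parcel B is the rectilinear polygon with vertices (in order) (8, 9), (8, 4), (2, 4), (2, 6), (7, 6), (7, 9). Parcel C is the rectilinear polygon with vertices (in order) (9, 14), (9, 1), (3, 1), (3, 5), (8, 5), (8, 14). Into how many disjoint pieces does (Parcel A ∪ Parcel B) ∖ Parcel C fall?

(Parcel A ∪ Parcel B) ∖ Parcel C splits into 2 disjoint pieces (area 1.7679, area 10).

2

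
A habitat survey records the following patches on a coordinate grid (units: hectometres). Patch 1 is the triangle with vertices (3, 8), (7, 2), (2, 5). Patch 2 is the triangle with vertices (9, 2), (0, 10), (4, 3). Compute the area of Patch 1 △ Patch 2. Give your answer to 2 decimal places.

9.10

|Patch 1| = 9, |Patch 2| = 15.5, |Patch 1∩Patch 2| = 7.6993.
|Patch 1 △ Patch 2| = |Patch 1| + |Patch 2| − 2·|Patch 1∩Patch 2| = 9 + 15.5 − 15.3987 = 9.10.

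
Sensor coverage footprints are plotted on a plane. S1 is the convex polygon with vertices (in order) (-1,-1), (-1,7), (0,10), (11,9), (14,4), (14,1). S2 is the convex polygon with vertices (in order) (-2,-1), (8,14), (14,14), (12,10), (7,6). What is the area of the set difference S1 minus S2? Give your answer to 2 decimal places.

|S1| = 132.5, |S1∩S2| = 32.1471.
|S1 ∖ S2| = |S1| − |S1∩S2| = 132.5 − 32.1471 = 100.35.

100.35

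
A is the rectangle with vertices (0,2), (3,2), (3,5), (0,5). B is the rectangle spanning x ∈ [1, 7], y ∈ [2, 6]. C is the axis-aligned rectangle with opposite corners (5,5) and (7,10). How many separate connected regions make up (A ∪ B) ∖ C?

(A ∪ B) ∖ C is a single connected region.

1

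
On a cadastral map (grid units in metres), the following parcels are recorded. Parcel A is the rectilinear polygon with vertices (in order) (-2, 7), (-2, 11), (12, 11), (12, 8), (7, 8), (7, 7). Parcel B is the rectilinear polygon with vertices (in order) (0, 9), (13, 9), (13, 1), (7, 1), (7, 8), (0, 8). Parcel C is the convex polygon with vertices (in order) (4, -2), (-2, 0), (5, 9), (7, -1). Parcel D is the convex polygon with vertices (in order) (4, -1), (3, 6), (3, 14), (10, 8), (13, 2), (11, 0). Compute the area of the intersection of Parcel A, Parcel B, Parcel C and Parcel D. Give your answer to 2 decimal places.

0.49

The intersection is the polygon with vertices (5,9), (5.2,8), (4.222,8).
By the shoelace formula its area is 0.49.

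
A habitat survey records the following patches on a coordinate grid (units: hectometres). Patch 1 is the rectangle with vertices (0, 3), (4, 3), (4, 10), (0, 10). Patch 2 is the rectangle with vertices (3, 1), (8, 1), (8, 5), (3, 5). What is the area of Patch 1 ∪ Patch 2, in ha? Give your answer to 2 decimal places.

46.00

By inclusion–exclusion:
Individual areas: |Patch 1| = 28, |Patch 2| = 20.
|Patch 1∩Patch 2|: x∈[3,4], y∈[3,5] → 1·2 = 2.
|Patch 1 ∪ Patch 2| = 48 − 2 = 46.00.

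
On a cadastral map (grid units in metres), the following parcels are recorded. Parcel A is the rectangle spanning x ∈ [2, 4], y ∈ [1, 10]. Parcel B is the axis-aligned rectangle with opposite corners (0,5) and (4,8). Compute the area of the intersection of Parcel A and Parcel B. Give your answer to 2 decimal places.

6.00

|Parcel A∩Parcel B|: x∈[2,4], y∈[5,8] → 2·3 = 6.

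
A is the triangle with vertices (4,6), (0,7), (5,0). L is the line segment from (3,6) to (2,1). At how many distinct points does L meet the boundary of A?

The segment meets the boundary at (2.5,3.5).

1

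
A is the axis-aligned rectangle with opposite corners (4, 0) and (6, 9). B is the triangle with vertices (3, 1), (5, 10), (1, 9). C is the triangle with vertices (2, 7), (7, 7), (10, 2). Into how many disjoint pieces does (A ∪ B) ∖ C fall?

(A ∪ B) ∖ C is a single connected region.

1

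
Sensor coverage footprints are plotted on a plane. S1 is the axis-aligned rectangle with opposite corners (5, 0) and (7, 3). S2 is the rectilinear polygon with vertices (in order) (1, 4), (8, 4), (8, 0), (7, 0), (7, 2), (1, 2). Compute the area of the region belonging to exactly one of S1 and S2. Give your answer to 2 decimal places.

|S1| = 6, |S2| = 16, |S1∩S2| = 2.
|S1 △ S2| = |S1| + |S2| − 2·|S1∩S2| = 6 + 16 − 4 = 18.00.

18.00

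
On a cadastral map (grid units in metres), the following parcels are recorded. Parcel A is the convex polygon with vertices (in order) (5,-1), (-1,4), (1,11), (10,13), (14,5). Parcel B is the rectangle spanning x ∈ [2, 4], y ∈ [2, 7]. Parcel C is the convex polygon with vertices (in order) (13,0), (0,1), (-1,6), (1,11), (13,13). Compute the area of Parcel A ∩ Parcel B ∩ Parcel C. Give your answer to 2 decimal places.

The intersection is the polygon with vertices (2,7), (4,7), (4,2), (2,2).
By the shoelace formula its area is 10.00.

10.00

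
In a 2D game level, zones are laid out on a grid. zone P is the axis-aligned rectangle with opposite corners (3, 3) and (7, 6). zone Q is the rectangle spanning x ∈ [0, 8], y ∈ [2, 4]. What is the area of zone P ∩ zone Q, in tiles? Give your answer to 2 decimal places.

|zone P∩zone Q|: x∈[3,7], y∈[3,4] → 4·1 = 4.

4.00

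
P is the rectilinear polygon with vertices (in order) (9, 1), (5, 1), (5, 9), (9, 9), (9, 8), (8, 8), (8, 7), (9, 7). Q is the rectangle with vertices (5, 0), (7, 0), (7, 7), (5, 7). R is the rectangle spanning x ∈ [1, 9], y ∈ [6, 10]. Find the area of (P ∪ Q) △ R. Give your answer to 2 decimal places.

43.00

|P ∪ Q| = 33.
|(P ∪ Q) ∩ R| = 11.
|(P ∪ Q) △ R| = 33 + 32 − 22 = 43.00.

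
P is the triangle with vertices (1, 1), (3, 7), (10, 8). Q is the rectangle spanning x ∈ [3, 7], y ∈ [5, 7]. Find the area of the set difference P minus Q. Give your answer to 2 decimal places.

|P| = 20, |P∩Q| = 7.7143.
|P ∖ Q| = |P| − |P∩Q| = 20 − 7.7143 = 12.29.

12.29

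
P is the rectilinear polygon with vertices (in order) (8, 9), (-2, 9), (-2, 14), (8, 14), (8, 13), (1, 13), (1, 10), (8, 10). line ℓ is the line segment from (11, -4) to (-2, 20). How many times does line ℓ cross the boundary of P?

4

The segment meets the boundary at (1.25,14), (1.792,13), (3.417,10), (3.958,9).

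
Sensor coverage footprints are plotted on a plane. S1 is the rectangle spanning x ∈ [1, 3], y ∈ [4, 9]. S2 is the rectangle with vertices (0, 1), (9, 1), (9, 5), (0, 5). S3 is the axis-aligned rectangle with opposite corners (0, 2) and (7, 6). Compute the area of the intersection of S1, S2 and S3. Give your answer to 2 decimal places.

2.00

The intersection is the polygon with vertices (1,4), (1,5), (3,5), (3,4).
By the shoelace formula its area is 2.00.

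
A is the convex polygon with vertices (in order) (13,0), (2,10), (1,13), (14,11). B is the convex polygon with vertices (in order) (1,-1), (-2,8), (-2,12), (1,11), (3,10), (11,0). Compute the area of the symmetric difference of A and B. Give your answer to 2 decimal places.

|A| = 84, |B| = 90, |A∩B| = 1.9667.
|A △ B| = |A| + |B| − 2·|A∩B| = 84 + 90 − 3.9333 = 170.07.

170.07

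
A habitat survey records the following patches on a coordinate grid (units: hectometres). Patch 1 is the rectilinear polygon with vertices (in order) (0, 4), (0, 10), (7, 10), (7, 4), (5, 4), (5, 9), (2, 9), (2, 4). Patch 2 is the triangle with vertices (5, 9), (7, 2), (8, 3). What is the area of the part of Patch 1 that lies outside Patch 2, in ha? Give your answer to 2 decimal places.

24.57

|Patch 1| = 27, |Patch 1∩Patch 2| = 2.4286.
|Patch 1 ∖ Patch 2| = |Patch 1| − |Patch 1∩Patch 2| = 27 − 2.4286 = 24.57.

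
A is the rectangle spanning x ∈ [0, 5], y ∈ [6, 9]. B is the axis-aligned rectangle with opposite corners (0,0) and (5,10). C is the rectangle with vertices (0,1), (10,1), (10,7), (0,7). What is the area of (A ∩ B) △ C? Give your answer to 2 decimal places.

65.00

|A ∩ B| = 15.
|(A ∩ B) ∩ C| = 5.
|(A ∩ B) △ C| = 15 + 60 − 10 = 65.00.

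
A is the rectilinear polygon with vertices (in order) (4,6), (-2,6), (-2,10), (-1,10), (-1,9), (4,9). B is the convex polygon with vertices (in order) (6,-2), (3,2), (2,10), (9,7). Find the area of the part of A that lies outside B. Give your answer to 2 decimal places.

13.94

|A| = 19, |A∩B| = 5.0625.
|A ∖ B| = |A| − |A∩B| = 19 − 5.0625 = 13.94.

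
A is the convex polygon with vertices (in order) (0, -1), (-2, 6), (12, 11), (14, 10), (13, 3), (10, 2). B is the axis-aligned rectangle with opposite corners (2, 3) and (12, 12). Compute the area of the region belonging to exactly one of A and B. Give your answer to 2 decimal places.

|A| = 116, |B| = 90, |A∩B| = 62.1429.
|A △ B| = |A| + |B| − 2·|A∩B| = 116 + 90 − 124.2857 = 81.71.

81.71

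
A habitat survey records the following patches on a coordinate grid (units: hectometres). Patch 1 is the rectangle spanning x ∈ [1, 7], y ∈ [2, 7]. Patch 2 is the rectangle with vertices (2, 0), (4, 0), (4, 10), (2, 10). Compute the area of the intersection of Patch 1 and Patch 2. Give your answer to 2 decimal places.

10.00

|Patch 1∩Patch 2|: x∈[2,4], y∈[2,7] → 2·5 = 10.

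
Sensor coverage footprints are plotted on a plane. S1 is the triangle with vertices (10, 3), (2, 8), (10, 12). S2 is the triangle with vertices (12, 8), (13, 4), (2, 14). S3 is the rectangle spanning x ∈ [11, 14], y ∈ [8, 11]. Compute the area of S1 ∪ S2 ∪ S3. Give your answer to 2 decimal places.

By inclusion–exclusion:
Individual areas: |S1| = 36, |S2| = 17, |S3| = 9.
|S1∩S2| = 6.3015.
|S1∩S3| = 0.
|S2∩S3| = 0.3.
|S1∩S2∩S3| = 0.
|S1 ∪ S2 ∪ S3| = 62 − 6.6015 + 0 = 55.40.

55.40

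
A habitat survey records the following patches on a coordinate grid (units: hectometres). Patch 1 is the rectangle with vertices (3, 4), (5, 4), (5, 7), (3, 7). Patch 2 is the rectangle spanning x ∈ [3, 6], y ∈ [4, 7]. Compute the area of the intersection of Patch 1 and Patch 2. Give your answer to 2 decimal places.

|Patch 1∩Patch 2|: x∈[3,5], y∈[4,7] → 2·3 = 6.

6.00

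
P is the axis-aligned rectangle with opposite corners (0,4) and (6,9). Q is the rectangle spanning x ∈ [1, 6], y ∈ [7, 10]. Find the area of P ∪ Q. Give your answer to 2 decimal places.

35.00

By inclusion–exclusion:
Individual areas: |P| = 30, |Q| = 15.
|P∩Q|: x∈[1,6], y∈[7,9] → 5·2 = 10.
|P ∪ Q| = 45 − 10 = 35.00.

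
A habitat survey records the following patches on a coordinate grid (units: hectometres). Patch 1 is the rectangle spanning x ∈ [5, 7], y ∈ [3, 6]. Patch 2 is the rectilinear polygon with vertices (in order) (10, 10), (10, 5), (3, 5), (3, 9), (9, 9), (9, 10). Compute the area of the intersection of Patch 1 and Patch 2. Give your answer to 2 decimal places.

2.00

The intersection is the polygon with vertices (5,6), (7,6), (7,5), (5,5).
By the shoelace formula its area is 2.00.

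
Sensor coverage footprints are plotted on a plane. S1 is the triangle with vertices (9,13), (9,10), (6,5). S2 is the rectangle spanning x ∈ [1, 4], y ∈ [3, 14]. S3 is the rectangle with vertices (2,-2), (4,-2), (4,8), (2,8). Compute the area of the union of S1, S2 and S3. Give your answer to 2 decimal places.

By inclusion–exclusion:
Individual areas: |S1| = 4.5, |S2| = 33, |S3| = 20.
|S1∩S2| = 0.
|S1∩S3| = 0.
|S2∩S3|: x∈[2,4], y∈[3,8] → 2·5 = 10.
|S1∩S2∩S3| = 0.
|S1 ∪ S2 ∪ S3| = 57.5 − 10 + 0 = 47.50.

47.50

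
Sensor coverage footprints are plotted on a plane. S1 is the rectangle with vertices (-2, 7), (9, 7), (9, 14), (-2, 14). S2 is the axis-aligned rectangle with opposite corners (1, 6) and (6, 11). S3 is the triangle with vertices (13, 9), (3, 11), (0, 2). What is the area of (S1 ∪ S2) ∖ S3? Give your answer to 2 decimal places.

54.43

|S1 ∪ S2| = 82.
|(S1 ∪ S2) ∩ S3| = 27.5667.
|(S1 ∪ S2) ∖ S3| = 82 − 27.5667 = 54.43.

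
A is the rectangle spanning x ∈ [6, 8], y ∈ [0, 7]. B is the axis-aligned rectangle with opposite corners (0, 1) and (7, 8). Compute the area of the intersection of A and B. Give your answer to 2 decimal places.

|A∩B|: x∈[6,7], y∈[1,7] → 1·6 = 6.

6.00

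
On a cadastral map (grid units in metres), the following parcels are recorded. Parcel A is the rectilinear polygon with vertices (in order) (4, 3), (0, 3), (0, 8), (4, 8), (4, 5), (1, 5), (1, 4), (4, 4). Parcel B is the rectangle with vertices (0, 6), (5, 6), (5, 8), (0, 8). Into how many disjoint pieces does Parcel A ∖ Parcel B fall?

1

Parcel A ∖ Parcel B is a single connected region.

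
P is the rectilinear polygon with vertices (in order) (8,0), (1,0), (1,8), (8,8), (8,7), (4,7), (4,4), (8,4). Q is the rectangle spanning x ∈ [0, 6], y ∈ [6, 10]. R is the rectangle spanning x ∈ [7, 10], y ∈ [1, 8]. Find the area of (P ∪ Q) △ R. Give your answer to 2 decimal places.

|P ∪ Q| = 60.
|(P ∪ Q) ∩ R| = 4.
|(P ∪ Q) △ R| = 60 + 21 − 8 = 73.00.

73.00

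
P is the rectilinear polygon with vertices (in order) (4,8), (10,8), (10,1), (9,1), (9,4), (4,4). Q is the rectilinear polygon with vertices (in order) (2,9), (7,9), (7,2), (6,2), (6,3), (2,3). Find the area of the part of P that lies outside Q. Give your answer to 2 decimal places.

15.00

|P| = 27, |P∩Q| = 12.
|P ∖ Q| = |P| − |P∩Q| = 27 − 12 = 15.00.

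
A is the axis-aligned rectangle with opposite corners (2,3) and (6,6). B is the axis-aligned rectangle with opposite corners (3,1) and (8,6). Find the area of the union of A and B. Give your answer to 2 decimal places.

28.00

By inclusion–exclusion:
Individual areas: |A| = 12, |B| = 25.
|A∩B|: x∈[3,6], y∈[3,6] → 3·3 = 9.
|A ∪ B| = 37 − 9 = 28.00.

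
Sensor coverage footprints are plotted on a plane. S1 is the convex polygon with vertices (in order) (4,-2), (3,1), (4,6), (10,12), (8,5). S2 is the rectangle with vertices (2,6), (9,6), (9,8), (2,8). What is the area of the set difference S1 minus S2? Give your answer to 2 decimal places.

27.86

|S1| = 35, |S1∩S2| = 7.1429.
|S1 ∖ S2| = |S1| − |S1∩S2| = 35 − 7.1429 = 27.86.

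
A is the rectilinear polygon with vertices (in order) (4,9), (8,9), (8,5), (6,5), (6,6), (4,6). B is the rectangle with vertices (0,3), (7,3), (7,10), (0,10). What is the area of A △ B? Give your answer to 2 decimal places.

43.00

|A| = 14, |B| = 49, |A∩B| = 10.
|A △ B| = |A| + |B| − 2·|A∩B| = 14 + 49 − 20 = 43.00.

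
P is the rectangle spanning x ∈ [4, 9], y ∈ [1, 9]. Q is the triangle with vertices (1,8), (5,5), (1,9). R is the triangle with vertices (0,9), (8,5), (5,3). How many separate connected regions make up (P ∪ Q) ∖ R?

(P ∪ Q) ∖ R splits into 2 disjoint pieces (area 31.6, area 0.25).

2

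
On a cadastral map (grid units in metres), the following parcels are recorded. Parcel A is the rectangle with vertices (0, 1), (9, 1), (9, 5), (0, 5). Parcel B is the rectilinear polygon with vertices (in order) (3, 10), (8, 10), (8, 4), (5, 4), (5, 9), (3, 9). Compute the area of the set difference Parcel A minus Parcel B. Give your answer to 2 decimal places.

33.00

|Parcel A| = 36, |Parcel A∩Parcel B| = 3.
|Parcel A ∖ Parcel B| = |Parcel A| − |Parcel A∩Parcel B| = 36 − 3 = 33.00.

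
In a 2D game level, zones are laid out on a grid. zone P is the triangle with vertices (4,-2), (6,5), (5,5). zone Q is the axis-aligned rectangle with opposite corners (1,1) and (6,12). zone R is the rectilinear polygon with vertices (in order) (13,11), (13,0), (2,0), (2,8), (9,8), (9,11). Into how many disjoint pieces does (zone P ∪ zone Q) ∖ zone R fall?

(zone P ∪ zone Q) ∖ zone R splits into 2 disjoint pieces (area 0.2857, area 27).

2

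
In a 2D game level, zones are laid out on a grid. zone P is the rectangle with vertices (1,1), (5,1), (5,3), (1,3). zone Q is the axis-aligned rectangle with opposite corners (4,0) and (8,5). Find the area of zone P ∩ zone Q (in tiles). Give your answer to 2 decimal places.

2.00

|zone P∩zone Q|: x∈[4,5], y∈[1,3] → 1·2 = 2.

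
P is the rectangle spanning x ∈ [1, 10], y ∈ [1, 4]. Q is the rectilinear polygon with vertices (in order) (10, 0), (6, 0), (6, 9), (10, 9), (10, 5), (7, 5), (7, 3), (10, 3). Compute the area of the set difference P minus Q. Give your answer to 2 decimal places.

|P| = 27, |P∩Q| = 9.
|P ∖ Q| = |P| − |P∩Q| = 27 − 9 = 18.00.

18.00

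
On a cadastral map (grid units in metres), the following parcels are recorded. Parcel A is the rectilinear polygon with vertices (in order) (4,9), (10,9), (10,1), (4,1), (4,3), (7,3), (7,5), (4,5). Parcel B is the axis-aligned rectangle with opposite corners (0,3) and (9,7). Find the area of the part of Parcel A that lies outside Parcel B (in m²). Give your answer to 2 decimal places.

28.00

|Parcel A| = 42, |Parcel A∩Parcel B| = 14.
|Parcel A ∖ Parcel B| = |Parcel A| − |Parcel A∩Parcel B| = 42 − 14 = 28.00.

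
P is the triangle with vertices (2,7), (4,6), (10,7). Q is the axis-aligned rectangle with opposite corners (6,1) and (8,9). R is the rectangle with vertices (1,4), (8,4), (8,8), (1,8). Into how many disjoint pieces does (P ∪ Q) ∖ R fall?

3

(P ∪ Q) ∖ R splits into 3 disjoint pieces (area 2, area 0.3333, area 6).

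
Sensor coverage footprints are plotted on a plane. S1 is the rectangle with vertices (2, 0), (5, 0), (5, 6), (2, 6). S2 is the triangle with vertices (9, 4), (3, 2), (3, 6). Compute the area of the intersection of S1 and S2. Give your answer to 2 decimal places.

The intersection is the polygon with vertices (5,2.667), (3,2), (3,6), (5,5.333).
By the shoelace formula its area is 6.67.

6.67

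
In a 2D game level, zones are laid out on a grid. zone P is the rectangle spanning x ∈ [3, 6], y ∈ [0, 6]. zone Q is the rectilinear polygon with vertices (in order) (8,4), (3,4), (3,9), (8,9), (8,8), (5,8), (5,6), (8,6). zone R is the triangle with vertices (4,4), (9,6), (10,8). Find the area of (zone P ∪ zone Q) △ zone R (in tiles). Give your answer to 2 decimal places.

31.40

|zone P ∪ zone Q| = 31.
|(zone P ∪ zone Q) ∩ zone R| = 1.8.
|(zone P ∪ zone Q) △ zone R| = 31 + 4 − 3.6 = 31.40.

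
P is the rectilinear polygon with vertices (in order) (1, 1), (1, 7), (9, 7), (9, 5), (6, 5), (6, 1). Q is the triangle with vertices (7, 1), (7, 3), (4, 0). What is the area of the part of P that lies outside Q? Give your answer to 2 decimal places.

35.50

|P| = 36, |P∩Q| = 0.5.
|P ∖ Q| = |P| − |P∩Q| = 36 − 0.5 = 35.50.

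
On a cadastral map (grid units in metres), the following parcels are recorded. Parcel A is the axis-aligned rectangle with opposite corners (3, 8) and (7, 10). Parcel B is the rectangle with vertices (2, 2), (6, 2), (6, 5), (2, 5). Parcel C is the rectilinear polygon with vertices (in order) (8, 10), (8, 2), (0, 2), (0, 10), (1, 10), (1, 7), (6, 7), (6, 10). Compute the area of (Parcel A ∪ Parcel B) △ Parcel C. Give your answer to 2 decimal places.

|Parcel A ∪ Parcel B| = 20.
|(Parcel A ∪ Parcel B) ∩ Parcel C| = 14.
|(Parcel A ∪ Parcel B) △ Parcel C| = 20 + 49 − 28 = 41.00.

41.00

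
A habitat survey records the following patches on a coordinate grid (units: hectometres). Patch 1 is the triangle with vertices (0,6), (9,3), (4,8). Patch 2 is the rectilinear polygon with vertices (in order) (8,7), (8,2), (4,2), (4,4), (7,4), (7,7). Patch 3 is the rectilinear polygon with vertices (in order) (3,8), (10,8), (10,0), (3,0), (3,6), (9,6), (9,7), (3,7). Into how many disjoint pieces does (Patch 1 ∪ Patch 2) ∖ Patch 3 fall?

(Patch 1 ∪ Patch 2) ∖ Patch 3 splits into 2 disjoint pieces (area 6.25, area 1).

2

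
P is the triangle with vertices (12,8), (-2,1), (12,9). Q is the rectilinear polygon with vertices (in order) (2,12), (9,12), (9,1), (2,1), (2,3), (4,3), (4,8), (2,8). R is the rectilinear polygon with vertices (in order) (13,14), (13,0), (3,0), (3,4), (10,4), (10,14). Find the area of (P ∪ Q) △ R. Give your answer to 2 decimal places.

|P ∪ Q| = 70.9643.
|(P ∪ Q) ∩ R| = 19.0893.
|(P ∪ Q) △ R| = 70.9643 + 70 − 38.1786 = 102.79.

102.79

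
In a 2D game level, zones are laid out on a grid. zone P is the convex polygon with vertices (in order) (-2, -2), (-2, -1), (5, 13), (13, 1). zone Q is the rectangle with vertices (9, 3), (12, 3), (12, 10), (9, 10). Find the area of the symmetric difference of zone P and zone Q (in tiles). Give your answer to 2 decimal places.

115.83

|zone P| = 105.5, |zone Q| = 21, |zone P∩zone Q| = 5.3333.
|zone P △ zone Q| = |zone P| + |zone Q| − 2·|zone P∩zone Q| = 105.5 + 21 − 10.6667 = 115.83.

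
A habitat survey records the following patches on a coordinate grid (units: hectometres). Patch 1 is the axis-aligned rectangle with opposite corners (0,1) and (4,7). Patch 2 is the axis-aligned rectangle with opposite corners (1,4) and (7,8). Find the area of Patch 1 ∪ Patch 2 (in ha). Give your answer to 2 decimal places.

39.00

By inclusion–exclusion:
Individual areas: |Patch 1| = 24, |Patch 2| = 24.
|Patch 1∩Patch 2|: x∈[1,4], y∈[4,7] → 3·3 = 9.
|Patch 1 ∪ Patch 2| = 48 − 9 = 39.00.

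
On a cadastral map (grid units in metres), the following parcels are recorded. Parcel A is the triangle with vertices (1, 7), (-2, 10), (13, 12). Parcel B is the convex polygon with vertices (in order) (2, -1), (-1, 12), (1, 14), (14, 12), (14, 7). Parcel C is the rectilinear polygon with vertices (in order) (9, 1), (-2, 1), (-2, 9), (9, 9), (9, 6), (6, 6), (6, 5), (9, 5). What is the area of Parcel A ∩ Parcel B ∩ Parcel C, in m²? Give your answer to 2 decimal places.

6.49

The intersection is the polygon with vertices (-0.308,9), (5.8,9), (1,7), (-0.1,8.1).
By the shoelace formula its area is 6.49.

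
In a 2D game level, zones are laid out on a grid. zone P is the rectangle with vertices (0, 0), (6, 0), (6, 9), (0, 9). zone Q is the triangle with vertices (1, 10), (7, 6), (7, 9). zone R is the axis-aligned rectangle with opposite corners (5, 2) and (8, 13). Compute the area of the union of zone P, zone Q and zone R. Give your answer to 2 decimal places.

81.92

By inclusion–exclusion:
Individual areas: |zone P| = 54, |zone Q| = 9, |zone R| = 33.
|zone P∩zone Q| = 4.0833.
|zone P∩zone R|: x∈[5,6], y∈[2,9] → 1·7 = 7.
|zone Q∩zone R| = 5.
|zone P∩zone Q∩zone R| = 2.
|zone P ∪ zone Q ∪ zone R| = 96 − 16.0833 + 2 = 81.92.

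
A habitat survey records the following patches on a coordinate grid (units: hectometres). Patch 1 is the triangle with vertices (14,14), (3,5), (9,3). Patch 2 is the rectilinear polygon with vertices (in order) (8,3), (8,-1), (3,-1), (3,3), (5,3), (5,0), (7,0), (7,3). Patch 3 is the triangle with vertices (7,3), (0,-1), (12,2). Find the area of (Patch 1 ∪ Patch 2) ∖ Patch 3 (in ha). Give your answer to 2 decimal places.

47.40

|Patch 1 ∪ Patch 2| = 52.
|(Patch 1 ∪ Patch 2) ∩ Patch 3| = 4.5964.
|(Patch 1 ∪ Patch 2) ∖ Patch 3| = 52 − 4.5964 = 47.40.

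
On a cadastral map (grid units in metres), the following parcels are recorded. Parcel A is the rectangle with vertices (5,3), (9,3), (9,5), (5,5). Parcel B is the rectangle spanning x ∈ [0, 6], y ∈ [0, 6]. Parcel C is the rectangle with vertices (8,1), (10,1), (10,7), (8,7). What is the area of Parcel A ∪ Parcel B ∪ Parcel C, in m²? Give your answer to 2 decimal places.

52.00

By inclusion–exclusion:
Individual areas: |Parcel A| = 8, |Parcel B| = 36, |Parcel C| = 12.
|Parcel A∩Parcel B|: x∈[5,6], y∈[3,5] → 1·2 = 2.
|Parcel A∩Parcel C|: x∈[8,9], y∈[3,5] → 1·2 = 2.
|Parcel B∩Parcel C| = 0 (no overlap).
|Parcel A∩Parcel B∩Parcel C| = 0.
|Parcel A ∪ Parcel B ∪ Parcel C| = 56 − 4 + 0 = 52.00.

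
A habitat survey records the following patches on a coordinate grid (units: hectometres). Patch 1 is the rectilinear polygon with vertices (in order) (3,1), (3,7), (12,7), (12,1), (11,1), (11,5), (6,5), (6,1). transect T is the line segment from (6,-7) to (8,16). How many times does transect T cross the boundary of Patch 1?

The segment meets the boundary at (7.217,7), (7.043,5).

2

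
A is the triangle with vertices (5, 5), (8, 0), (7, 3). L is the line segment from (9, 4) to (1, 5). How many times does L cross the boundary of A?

2

The segment meets the boundary at (5.324,4.459), (5.571,4.429).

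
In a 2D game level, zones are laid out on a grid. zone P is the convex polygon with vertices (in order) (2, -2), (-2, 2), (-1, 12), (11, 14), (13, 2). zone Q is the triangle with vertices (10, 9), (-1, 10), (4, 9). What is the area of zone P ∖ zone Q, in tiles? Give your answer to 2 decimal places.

|zone P| = 179, |zone P∩zone Q| = 3.
|zone P ∖ zone Q| = |zone P| − |zone P∩zone Q| = 179 − 3 = 176.00.

176.00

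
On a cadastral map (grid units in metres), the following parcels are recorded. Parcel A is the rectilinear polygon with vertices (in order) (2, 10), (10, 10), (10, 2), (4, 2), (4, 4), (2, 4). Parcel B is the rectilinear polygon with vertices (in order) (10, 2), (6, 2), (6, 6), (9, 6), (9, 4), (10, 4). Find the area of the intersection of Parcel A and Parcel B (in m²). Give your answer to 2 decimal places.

The intersection is the polygon with vertices (10,2), (6,2), (6,6), (9,6), (9,4), (10,4).
By the shoelace formula its area is 14.00.

14.00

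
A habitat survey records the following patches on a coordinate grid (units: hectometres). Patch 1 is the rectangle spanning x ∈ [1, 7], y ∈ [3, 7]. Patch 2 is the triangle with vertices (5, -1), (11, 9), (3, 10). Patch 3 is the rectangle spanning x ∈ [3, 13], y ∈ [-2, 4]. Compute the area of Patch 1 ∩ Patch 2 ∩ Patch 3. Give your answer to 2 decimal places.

2.82

The intersection is the polygon with vertices (7,3), (4.273,3), (4.091,4), (7,4).
By the shoelace formula its area is 2.82.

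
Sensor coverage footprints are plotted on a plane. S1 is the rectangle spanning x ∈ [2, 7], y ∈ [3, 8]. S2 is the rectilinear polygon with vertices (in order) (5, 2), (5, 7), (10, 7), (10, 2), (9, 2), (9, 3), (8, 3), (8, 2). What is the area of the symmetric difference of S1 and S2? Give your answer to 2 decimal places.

33.00

|S1| = 25, |S2| = 24, |S1∩S2| = 8.
|S1 △ S2| = |S1| + |S2| − 2·|S1∩S2| = 25 + 24 − 16 = 33.00.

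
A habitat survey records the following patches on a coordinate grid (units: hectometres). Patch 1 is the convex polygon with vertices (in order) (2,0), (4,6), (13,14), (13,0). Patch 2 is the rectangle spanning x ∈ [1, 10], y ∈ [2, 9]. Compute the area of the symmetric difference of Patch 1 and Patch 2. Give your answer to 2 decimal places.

79.79

|Patch 1| = 96, |Patch 2| = 63, |Patch 1∩Patch 2| = 39.6042.
|Patch 1 △ Patch 2| = |Patch 1| + |Patch 2| − 2·|Patch 1∩Patch 2| = 96 + 63 − 79.2083 = 79.79.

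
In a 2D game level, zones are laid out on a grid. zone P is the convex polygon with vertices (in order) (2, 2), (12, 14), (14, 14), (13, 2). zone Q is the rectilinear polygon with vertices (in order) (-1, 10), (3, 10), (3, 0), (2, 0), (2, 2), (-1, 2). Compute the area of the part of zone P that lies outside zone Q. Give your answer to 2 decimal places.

|zone P| = 78, |zone P∩zone Q| = 0.6.
|zone P ∖ zone Q| = |zone P| − |zone P∩zone Q| = 78 − 0.6 = 77.40.

77.40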